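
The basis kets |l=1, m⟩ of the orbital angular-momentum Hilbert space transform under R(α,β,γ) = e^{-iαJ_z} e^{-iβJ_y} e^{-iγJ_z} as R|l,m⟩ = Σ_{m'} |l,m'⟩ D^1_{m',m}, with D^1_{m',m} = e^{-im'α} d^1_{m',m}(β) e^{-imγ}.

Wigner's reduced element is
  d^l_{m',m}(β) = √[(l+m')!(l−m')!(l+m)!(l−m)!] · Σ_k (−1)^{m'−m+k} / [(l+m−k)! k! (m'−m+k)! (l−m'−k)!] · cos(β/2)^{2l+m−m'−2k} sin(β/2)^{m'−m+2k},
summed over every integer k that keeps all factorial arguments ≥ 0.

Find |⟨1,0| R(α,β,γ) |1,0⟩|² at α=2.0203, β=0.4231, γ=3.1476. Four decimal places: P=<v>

First d^1_{0,0}(β=0.4231), then the phase factors e^{-i(0)α} and e^{-i(0)γ}:
With c≡cos(β/2)=0.977707 and s≡sin(β/2)=0.209976, N=[1·1·1·1]^{1/2}=1.000000
Admissible k: 0..1 (factorial args all ≥0)
  k=0: (−1)^0·1.0000/(1)·0.9777^2·0.2100^0 = +0.955910
  k=1: (−1)^1·1.0000/(1)·0.9777^0·0.2100^2 = -0.044090
d^1_{0,0}(0.4231) = +0.955910 -0.044090 = +0.911820
|D^1_{0,0}|² = |d^1_{0,0}(β)|² = (+0.911820)² = 0.831417 (the z-rotation phases have unit modulus)

P=0.8314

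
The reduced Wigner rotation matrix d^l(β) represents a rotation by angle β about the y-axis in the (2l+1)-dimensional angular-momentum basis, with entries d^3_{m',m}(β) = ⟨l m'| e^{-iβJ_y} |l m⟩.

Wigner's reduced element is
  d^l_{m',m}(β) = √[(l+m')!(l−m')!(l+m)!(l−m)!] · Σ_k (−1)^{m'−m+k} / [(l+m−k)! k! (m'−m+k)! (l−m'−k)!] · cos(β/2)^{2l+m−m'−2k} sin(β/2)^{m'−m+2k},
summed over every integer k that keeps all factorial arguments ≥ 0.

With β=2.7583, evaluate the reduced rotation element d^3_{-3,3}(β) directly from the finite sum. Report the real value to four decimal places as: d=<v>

d=0.8951

d^3_{-3,3}(β=2.7583) via Wigner's sum:
With c≡cos(β/2)=0.190475 and s≡sin(β/2)=0.981692, N=[1·720·720·1]^{1/2}=720.000000
The bounds max(0,m−m')=6 and min(l+m,l−m')=6 give 1 term
  k=6: (−1)^0·720.0000/(720)·0.1905^0·0.9817^6 = +0.895059
d^3_{-3,3}(2.7583) = +0.895059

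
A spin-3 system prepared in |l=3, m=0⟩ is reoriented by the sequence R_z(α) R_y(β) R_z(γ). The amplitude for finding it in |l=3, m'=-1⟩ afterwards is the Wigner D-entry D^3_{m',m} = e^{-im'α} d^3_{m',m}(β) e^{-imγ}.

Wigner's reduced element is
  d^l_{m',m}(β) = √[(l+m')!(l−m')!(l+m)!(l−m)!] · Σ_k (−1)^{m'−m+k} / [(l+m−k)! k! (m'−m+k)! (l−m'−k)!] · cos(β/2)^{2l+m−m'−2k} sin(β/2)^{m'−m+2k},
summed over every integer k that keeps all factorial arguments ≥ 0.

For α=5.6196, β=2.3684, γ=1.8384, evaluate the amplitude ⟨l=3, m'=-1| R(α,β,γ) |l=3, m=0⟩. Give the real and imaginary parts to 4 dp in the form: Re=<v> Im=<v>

Split into d^3_{-1,0}(β=2.3684) × two z-phases.
Half-angle: c=0.377038, s=0.926198. N=√(2·24·6·6)=41.569219
k: max(0,(0)−(-1))=1 … min(3+(0),3−(-1))=3
  k=1: (−1)^0·41.5692/(12)·0.3770^5·0.9262^1 = +0.024447
  k=2: (−1)^1·41.5692/(4)·0.3770^3·0.9262^3 = -0.442567
  k=3: (−1)^2·41.5692/(12)·0.3770^1·0.9262^5 = +0.890214
d^3_{-1,0}(2.3684) = +0.024447 -0.442567 +0.890214 = +0.472094
Phases: e^{-i·(-1)·5.6196}=+0.787789-0.615945i, e^{-i·(0)·1.8384}=+1.000000+0.000000i ⇒ D=+0.371910-0.290784i

Re=0.3719 Im=-0.2908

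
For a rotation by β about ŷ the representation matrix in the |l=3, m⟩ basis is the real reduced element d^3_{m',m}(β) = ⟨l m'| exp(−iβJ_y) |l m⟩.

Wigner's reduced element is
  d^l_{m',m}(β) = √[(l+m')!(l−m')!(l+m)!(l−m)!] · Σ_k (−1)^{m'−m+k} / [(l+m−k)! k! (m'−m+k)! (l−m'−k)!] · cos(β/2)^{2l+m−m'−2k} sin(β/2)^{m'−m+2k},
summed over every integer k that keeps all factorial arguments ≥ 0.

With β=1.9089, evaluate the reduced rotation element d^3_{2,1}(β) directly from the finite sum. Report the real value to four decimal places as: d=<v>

d=0.4972

d^3_{2,1}(β=1.9089) via Wigner's sum:
Half-angle: c=0.578058, s=0.815996. N=√(120·1·24·2)=75.894664
Admissible k: 0..1 (factorial args all ≥0)
  k=0: (−1)^1·75.8947/(24)·0.5781^5·0.8160^1 = -0.166550
  k=1: (−1)^2·75.8947/(12)·0.5781^3·0.8160^3 = +0.663754
d^3_{2,1}(1.9089) = -0.166550 +0.663754 = +0.497205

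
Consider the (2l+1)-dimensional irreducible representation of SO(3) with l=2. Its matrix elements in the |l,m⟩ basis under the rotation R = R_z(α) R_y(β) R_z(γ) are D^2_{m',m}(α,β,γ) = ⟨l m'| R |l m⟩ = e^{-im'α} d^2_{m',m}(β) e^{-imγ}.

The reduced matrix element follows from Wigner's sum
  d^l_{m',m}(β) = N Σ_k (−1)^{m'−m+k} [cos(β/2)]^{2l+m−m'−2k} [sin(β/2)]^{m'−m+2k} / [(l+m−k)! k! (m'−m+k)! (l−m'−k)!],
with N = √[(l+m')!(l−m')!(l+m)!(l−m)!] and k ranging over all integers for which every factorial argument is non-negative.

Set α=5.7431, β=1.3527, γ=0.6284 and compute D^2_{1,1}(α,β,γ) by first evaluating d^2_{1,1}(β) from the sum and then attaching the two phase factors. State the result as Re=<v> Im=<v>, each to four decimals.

Re=-0.3437 Im=0.0304

First d^2_{1,1}(β=1.3527), then the phase factors e^{-i(1)α} and e^{-i(1)γ}:
With c≡cos(β/2)=0.779863 and s≡sin(β/2)=0.625951, N=[6·1·6·1]^{1/2}=6.000000
The bounds max(0,m−m')=0 and min(l+m,l−m')=1 give 2 terms
  k=0: (−1)^0·6.0000/(6)·0.7799^4·0.6260^0 = +0.369890
  k=1: (−1)^1·6.0000/(2)·0.7799^2·0.6260^2 = -0.714888
d^2_{1,1}(1.3527) = +0.369890 -0.714888 = -0.344998
Phases: e^{-i·(1)·5.7431}=+0.857665+0.514209i, e^{-i·(1)·0.6284}=+0.808969-0.587851i ⇒ D=-0.343653+0.030429i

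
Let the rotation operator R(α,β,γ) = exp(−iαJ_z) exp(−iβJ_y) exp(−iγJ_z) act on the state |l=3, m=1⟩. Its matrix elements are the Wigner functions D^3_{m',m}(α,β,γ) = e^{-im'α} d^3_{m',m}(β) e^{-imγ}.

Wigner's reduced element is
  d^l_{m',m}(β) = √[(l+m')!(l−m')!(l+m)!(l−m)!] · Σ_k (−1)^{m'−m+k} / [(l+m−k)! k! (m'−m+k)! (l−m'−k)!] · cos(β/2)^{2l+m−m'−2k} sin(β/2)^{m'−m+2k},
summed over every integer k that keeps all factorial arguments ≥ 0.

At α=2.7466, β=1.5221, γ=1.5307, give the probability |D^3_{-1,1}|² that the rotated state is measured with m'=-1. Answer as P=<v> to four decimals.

P=0.0032

Split into d^3_{-1,1}(β=1.5221) × two z-phases.
c=cos(1.5221/2)=0.724112, s=sin(1.5221/2)=0.689682; N=√[2·24·24·2]=48.000000
k∈{2,3,4} keeps every argument non-negative
  k=2: (−1)^0·48.0000/(8)·0.7241^4·0.6897^2 = +0.784644
  k=3: (−1)^1·48.0000/(6)·0.7241^2·0.6897^4 = -0.949069
  k=4: (−1)^2·48.0000/(48)·0.7241^0·0.6897^6 = +0.107620
d^3_{-1,1}(1.5221) = +0.784644 -0.949069 +0.107620 = -0.056804
|D^3_{-1,1}|² = |d^3_{-1,1}(β)|² = (-0.056804)² = 0.003227 (the z-rotation phases have unit modulus)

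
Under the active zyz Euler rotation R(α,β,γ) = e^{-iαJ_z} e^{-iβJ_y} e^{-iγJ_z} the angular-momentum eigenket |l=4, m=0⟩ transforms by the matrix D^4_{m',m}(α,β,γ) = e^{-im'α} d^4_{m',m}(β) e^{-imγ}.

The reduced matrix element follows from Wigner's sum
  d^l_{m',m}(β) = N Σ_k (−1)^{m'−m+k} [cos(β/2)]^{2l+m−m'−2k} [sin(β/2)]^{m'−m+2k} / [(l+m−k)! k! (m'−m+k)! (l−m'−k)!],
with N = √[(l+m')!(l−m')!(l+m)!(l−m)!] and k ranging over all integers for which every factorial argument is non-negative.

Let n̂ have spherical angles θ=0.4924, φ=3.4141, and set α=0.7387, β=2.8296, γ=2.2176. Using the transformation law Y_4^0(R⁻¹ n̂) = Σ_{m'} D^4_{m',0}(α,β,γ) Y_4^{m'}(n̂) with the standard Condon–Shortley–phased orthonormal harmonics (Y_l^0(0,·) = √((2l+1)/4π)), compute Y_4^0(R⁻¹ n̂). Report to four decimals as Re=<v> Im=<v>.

Re=0.5966 Im=0.0000

Need the full column D^4_{m',0} for m'=−4..4 at α=0.7387, β=2.8296, γ=2.2176.
cos(β/2)=0.155364, sin(β/2)=0.987857
d^4_{-4,0}: single k=4 term ⇒ +0.004642;  D = -0.004562+0.000862i
d^4_{-3,0}: k∈[3..4] ⇒ +0.001033 -0.041744 = -0.040711;  D = +0.024485-0.032525i
d^4_{-2,0}: k∈[2..4] ⇒ +0.000130 -0.014037 +0.212809 = +0.198902;  D = +0.018550+0.198035i
d^4_{-1,0}: k∈[1..4] ⇒ +0.000010 -0.002342 +0.094666 -0.637861 = -0.545527;  D = -0.403332-0.367318i
d^4_{0,0}: k∈[0..4] ⇒ +0.000000 -0.000220 +0.019975 -0.358912 +0.906888 = +0.567731;  D = +0.567731+0.000000i
d^4_{1,0}: k∈[0..3] ⇒ -0.000010 +0.002342 -0.094666 +0.637861 = +0.545527;  D = +0.403332-0.367318i
d^4_{2,0}: k∈[0..2] ⇒ +0.000130 -0.014037 +0.212809 = +0.198902;  D = +0.018550-0.198035i
d^4_{3,0}: k∈[0..1] ⇒ -0.001033 +0.041744 = +0.040711;  D = -0.024485-0.032525i
d^4_{4,0}: single k=0 term ⇒ +0.004642;  D = -0.004562-0.000862i
Y_4^{m'}(θ=0.4924,φ=3.4141) and Σ D·Y over m':
  (-0.0046+0.0009i)·(+0.0102-0.0196i)  (+0.0245-0.0325i)·(-0.0797+0.0850i)  (+0.0185+0.1980i)·(+0.2836-0.1719i)  (-0.4033-0.3673i)·(-0.4623+0.1292i)  (+0.5677+0.0000i)·(+0.0855+0.0000i)  (+0.4033-0.3673i)·(+0.4623+0.1292i)  (+0.0185-0.1980i)·(+0.2836+0.1719i)  (-0.0245-0.0325i)·(+0.0797+0.0850i)  (-0.0046-0.0009i)·(+0.0102+0.0196i)
Y_4^0(R⁻¹ n̂) = +0.596572+0.000000i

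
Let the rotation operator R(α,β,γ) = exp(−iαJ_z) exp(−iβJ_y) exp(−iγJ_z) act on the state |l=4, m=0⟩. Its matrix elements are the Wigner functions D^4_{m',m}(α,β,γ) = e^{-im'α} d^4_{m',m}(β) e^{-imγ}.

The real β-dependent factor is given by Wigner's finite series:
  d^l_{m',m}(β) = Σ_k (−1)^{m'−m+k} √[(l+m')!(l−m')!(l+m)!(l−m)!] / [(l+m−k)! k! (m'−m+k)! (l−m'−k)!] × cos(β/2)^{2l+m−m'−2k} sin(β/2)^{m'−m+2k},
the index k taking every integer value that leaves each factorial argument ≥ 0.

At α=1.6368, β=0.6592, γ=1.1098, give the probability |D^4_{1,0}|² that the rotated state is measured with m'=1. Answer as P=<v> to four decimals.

P=0.1383

First d^4_{1,0}(β=0.6592), then the phase factors e^{-i(1)α} and e^{-i(0)γ}:
Half-angle: c=0.946172, s=0.323665. N=√(120·6·24·24)=643.987578
k∈{0,1,2,3} keeps every argument non-negative
  k=0: (−1)^1·643.9876/(144)·0.9462^7·0.3237^1 = -0.982654
  k=1: (−1)^2·643.9876/(24)·0.9462^5·0.3237^3 = +0.689925
  k=2: (−1)^3·643.9876/(24)·0.9462^3·0.3237^5 = -0.080733
  k=3: (−1)^4·643.9876/(144)·0.9462^1·0.3237^7 = +0.001575
d^4_{1,0}(0.6592) = -0.982654 +0.689925 -0.080733 +0.001575 = -0.371887
|D^4_{1,0}|² = |d^4_{1,0}(β)|² = (-0.371887)² = 0.138300 (the z-rotation phases have unit modulus)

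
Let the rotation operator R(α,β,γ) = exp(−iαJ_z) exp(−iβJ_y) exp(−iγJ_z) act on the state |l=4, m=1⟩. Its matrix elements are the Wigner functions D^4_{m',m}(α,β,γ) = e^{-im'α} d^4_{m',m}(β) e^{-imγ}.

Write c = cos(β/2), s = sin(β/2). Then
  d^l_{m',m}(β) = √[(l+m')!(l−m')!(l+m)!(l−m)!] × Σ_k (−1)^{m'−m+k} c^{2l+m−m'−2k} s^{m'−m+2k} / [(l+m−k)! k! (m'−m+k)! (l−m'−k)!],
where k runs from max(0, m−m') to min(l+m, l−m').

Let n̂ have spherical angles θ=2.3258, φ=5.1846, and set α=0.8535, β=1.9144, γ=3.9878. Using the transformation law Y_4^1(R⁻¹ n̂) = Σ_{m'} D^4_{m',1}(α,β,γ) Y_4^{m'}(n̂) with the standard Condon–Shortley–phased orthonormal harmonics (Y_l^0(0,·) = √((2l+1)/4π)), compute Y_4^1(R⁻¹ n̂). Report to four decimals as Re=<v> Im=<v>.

Need the full column D^4_{m',1} for m'=−4..4 at α=0.8535, β=1.9144, γ=3.9878.
cos(β/2)=0.575811, sin(β/2)=0.817583
d^4_{-4,1}: single k=5 term ⇒ +0.521907;  D = +0.438320-0.283305i
d^4_{-3,1}: k∈[4..5] ⇒ +0.649780 -0.785996 = -0.136216;  D = -0.019479+0.134816i
d^4_{-2,1}: k∈[3..5] ⇒ +0.489228 -1.479467 +0.596537 = -0.393701;  D = +0.256629+0.298567i
d^4_{-1,1}: k∈[2..5] ⇒ +0.243638 -1.473564 +1.485393 -0.199642 = +0.055825;  D = -0.055824-0.000407i
d^4_{0,1}: k∈[1..4] ⇒ +0.076738 -0.928245 +1.871394 -0.628806 = +0.391081;  D = -0.259219+0.292830i
d^4_{1,1}: k∈[0..3] ⇒ +0.012085 -0.365457 +1.473564 -0.990262 = +0.129929;  D = +0.016703+0.128851i
d^4_{2,1}: k∈[0..2] ⇒ -0.072800 +0.733842 -0.986311 = -0.325269;  D = -0.270571-0.180530i
d^4_{3,1}: k∈[0..1] ⇒ +0.193382 -0.649780 = -0.456399;  D = -0.440453+0.119586i
d^4_{4,1}: single k=0 term ⇒ -0.258875;  D = -0.113110+0.232857i
Y_4^{m'}(θ=2.3258,φ=5.1846) and Σ D·Y over m':
  (+0.4383-0.2833i)·(-0.0389-0.1182i)  (-0.0195+0.1348i)·(+0.3274+0.0509i)  (+0.2566+0.2986i)·(-0.2379+0.3288i)  (-0.0558-0.0004i)·(-0.0309-0.0604i)  (-0.2592+0.2928i)·(-0.3565+0.0000i)  (+0.0167+0.1289i)·(+0.0309-0.0604i)  (-0.2706-0.1805i)·(-0.2379-0.3288i)  (-0.4405+0.1196i)·(-0.3274+0.0509i)  (-0.1131+0.2329i)·(-0.0389+0.1182i)
Y_4^1(R⁻¹ n̂) = -0.000618-0.034422i

Re=-0.0006 Im=-0.0344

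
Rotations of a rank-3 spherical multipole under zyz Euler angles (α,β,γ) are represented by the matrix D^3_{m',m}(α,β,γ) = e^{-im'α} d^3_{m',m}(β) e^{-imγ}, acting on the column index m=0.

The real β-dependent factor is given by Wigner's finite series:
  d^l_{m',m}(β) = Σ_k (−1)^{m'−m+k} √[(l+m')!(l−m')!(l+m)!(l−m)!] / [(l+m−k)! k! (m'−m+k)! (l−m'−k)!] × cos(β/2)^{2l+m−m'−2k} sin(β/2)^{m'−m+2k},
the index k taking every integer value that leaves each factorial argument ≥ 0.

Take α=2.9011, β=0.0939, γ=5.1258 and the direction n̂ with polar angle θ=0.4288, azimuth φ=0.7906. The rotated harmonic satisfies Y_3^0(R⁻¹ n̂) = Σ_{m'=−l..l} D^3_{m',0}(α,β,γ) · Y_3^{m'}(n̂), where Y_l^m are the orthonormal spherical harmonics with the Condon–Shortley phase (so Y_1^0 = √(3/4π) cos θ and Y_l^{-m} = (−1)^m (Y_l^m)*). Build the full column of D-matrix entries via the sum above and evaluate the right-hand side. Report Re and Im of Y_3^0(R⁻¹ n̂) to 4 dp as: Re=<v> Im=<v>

Re=0.3040 Im=0.0000

Need the full column D^3_{m',0} for m'=−3..3 at α=2.9011, β=0.0939, γ=5.1258.
cos(β/2)=0.998898, sin(β/2)=0.046933
d^3_{-3,0}: single k=3 term ⇒ +0.000461;  D = -0.000346+0.000304i
d^3_{-2,0}: k∈[2..3] ⇒ +0.012012 -0.000027 = +0.011985;  D = +0.010625-0.005545i
d^3_{-1,0}: k∈[1..3] ⇒ +0.161686 -0.001071 +0.000001 = +0.160616;  D = -0.155994+0.038256i
d^3_{0,0}: k∈[0..3] ⇒ +0.993406 -0.019737 +0.000044 -0.000000 = +0.973713;  D = +0.973713+0.000000i
d^3_{1,0}: k∈[0..2] ⇒ -0.161686 +0.001071 -0.000001 = -0.160616;  D = +0.155994+0.038256i
d^3_{2,0}: k∈[0..1] ⇒ +0.012012 -0.000027 = +0.011985;  D = +0.010625+0.005545i
d^3_{3,0}: single k=0 term ⇒ -0.000461;  D = +0.000346+0.000304i
Y_3^{m'}(θ=0.4288,φ=0.7906) and Σ D·Y over m':
  (-0.0003+0.0003i)·(-0.0215-0.0209i)  (+0.0106-0.0055i)·(-0.0017-0.1607i)  (-0.1560+0.0383i)·(+0.2964-0.2995i)  (+0.9737+0.0000i)·(+0.3854+0.0000i)  (+0.1560+0.0383i)·(-0.2964-0.2995i)  (+0.0106+0.0055i)·(-0.0017+0.1607i)  (+0.0003+0.0003i)·(+0.0215-0.0209i)
Y_3^0(R⁻¹ n̂) = +0.303950-0.000000i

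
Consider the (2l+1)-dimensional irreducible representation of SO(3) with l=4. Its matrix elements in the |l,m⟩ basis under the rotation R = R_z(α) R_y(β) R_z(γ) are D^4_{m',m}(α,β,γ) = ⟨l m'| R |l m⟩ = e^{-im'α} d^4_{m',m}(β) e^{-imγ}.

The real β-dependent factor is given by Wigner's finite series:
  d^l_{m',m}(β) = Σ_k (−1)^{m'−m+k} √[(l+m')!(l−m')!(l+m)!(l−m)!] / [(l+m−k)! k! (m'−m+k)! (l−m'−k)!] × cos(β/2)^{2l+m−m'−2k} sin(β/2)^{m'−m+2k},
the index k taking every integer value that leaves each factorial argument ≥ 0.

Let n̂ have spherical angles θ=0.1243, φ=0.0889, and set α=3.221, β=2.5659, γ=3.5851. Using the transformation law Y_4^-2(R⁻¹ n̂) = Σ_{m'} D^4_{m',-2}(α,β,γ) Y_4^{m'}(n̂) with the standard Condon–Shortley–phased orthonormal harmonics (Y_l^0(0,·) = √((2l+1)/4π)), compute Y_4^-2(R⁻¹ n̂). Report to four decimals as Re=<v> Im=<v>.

Need the full column D^4_{m',-2} for m'=−4..4 at α=3.221, β=2.5659, γ=3.5851.
cos(β/2)=0.283888, sin(β/2)=0.958858
d^4_{-4,-2}: single k=2 term ⇒ +0.002547;  D = +0.000912+0.002378i
d^4_{-3,-2}: k∈[1..2] ⇒ +0.000533 -0.018247 = -0.017713;  D = +0.007634+0.015984i
d^4_{-2,-2}: k∈[0..2] ⇒ +0.000042 -0.005775 +0.082356 = +0.076623;  D = +0.038402+0.066305i
d^4_{-1,-2}: k∈[0..2] ⇒ -0.000605 +0.034483 -0.262256 = -0.228378;  D = +0.129775+0.187923i
d^4_{0,-2}: k∈[0..2] ⇒ +0.004566 -0.138897 +0.594209 = +0.459878;  D = +0.290518+0.356492i
d^4_{1,-2}: k∈[0..2] ⇒ -0.022989 +0.393384 -0.897556 = -0.527160;  D = +0.364389+0.380945i
d^4_{2,-2}: k∈[0..2] ⇒ +0.082356 -0.751621 +0.714550 = +0.045284;  D = +0.033799+0.030138i
d^4_{3,-2}: k∈[0..1] ⇒ -0.208159 +0.791570 = +0.583411;  D = -0.464870-0.352511i
d^4_{4,-2}: single k=0 term ⇒ +0.331434;  D = +0.279144+0.178681i
Y_4^{m'}(θ=0.1243,φ=0.0889) and Σ D·Y over m':
  (+0.0009+0.0024i)·(+0.0001-0.0000i)  (+0.0076+0.0160i)·(+0.0023-0.0006i)  (+0.0384+0.0663i)·(+0.0298-0.0054i)  (+0.1298+0.1879i)·(+0.2256-0.0201i)  (+0.2905+0.3565i)·(+0.7821+0.0000i)  (+0.3644+0.3809i)·(-0.2256-0.0201i)  (+0.0338+0.0301i)·(+0.0298+0.0054i)  (-0.4649-0.3525i)·(-0.0023-0.0006i)  (+0.2791+0.1787i)·(+0.0001+0.0000i)
Y_4^-2(R⁻¹ n̂) = +0.188958+0.229331i

Re=0.1890 Im=0.2293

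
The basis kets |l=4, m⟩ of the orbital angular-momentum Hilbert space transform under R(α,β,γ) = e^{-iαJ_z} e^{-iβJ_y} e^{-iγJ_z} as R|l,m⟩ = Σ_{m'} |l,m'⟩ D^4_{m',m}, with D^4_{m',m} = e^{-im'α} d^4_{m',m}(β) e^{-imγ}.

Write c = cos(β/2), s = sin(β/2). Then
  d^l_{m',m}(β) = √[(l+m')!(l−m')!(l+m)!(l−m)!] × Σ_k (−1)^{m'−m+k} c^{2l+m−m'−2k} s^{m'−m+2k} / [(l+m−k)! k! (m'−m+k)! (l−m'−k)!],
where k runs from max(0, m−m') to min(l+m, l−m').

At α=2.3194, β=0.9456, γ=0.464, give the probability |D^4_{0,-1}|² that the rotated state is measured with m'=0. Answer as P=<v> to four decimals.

P=0.0255

Split into d^4_{0,-1}(β=0.9456) × two z-phases.
Half-angle: c=0.890297, s=0.455381. N=√(24·24·6·120)=643.987578
k∈{0,1,2,3} keeps every argument non-negative
  k=0: (−1)^1·643.9876/(144)·0.8903^7·0.4554^1 = -0.902887
  k=1: (−1)^2·643.9876/(24)·0.8903^5·0.4554^3 = +1.417309
  k=2: (−1)^3·643.9876/(24)·0.8903^3·0.4554^5 = -0.370804
  k=3: (−1)^4·643.9876/(144)·0.8903^1·0.4554^7 = +0.016169
d^4_{0,-1}(0.9456) = -0.902887 +1.417309 -0.370804 +0.016169 = +0.159787
|D^4_{0,-1}|² = |d^4_{0,-1}(β)|² = (+0.159787)² = 0.025532 (the z-rotation phases have unit modulus)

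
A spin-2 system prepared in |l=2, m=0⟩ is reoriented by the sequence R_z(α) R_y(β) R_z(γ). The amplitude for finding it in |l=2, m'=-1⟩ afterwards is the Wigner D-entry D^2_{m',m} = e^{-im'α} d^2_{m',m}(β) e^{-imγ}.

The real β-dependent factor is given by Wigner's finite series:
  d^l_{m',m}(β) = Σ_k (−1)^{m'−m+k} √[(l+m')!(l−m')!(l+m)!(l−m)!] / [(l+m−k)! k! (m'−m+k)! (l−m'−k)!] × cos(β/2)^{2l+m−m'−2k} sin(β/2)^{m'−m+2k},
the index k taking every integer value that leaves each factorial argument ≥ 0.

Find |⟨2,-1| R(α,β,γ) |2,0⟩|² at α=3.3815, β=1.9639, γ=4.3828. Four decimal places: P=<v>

P=0.1878

Split into d^2_{-1,0}(β=1.9639) × two z-phases.
With c≡cos(β/2)=0.555402 and s≡sin(β/2)=0.831582, N=[1·6·2·2]^{1/2}=4.898979
k∈{1,2} keeps every argument non-negative
  k=1: (−1)^0·4.8990/(2)·0.5554^3·0.8316^1 = +0.348982
  k=2: (−1)^1·4.8990/(2)·0.5554^1·0.8316^3 = -0.782345
d^2_{-1,0}(1.9639) = +0.348982 -0.782345 = -0.433363
|D^2_{-1,0}|² = |d^2_{-1,0}(β)|² = (-0.433363)² = 0.187803 (the z-rotation phases have unit modulus)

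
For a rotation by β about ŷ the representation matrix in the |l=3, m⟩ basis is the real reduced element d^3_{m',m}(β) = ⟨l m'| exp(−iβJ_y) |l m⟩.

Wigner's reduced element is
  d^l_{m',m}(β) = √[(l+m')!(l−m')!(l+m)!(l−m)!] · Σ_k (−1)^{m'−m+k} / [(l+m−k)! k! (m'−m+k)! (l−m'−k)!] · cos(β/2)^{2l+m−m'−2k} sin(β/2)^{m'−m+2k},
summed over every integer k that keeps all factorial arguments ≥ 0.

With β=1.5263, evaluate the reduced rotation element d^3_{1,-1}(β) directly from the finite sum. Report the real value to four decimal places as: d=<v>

d=-0.0628

d^3_{1,-1}(β=1.5263) via Wigner's sum:
c=cos(1.5263/2)=0.722662, s=sin(1.5263/2)=0.691201; N=√[24·2·2·24]=48.000000
Admissible k: 0..2 (factorial args all ≥0)
  k=0: (−1)^2·48.0000/(8)·0.7227^4·0.6912^2 = +0.781811
  k=1: (−1)^3·48.0000/(6)·0.7227^2·0.6912^4 = -0.953628
  k=2: (−1)^4·48.0000/(48)·0.7227^0·0.6912^6 = +0.109050
d^3_{1,-1}(1.5263) = +0.781811 -0.953628 +0.109050 = -0.062766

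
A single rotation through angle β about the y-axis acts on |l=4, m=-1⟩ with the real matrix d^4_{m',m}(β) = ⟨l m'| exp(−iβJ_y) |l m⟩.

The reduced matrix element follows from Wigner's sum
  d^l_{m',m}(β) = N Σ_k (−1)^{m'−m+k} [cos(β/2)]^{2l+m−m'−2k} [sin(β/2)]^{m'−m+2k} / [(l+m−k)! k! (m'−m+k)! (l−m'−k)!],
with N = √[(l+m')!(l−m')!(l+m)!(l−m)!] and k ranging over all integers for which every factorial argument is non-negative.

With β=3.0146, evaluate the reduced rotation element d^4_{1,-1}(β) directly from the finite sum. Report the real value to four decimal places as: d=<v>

d^4_{1,-1}(β=3.0146) via Wigner's sum:
Half-angle: c=0.063454, s=0.997985. N=√(120·6·6·120)=720.000000
k∈{0,1,2,3} keeps every argument non-negative
  k=0: (−1)^2·720.0000/(72)·0.0635^6·0.9980^2 = +0.000001
  k=1: (−1)^3·720.0000/(24)·0.0635^4·0.9980^4 = -0.000482
  k=2: (−1)^4·720.0000/(48)·0.0635^2·0.9980^6 = +0.059669
  k=3: (−1)^5·720.0000/(720)·0.0635^0·0.9980^8 = -0.983992
d^4_{1,-1}(3.0146) = +0.000001 -0.000482 +0.059669 -0.983992 = -0.924804

d=-0.9248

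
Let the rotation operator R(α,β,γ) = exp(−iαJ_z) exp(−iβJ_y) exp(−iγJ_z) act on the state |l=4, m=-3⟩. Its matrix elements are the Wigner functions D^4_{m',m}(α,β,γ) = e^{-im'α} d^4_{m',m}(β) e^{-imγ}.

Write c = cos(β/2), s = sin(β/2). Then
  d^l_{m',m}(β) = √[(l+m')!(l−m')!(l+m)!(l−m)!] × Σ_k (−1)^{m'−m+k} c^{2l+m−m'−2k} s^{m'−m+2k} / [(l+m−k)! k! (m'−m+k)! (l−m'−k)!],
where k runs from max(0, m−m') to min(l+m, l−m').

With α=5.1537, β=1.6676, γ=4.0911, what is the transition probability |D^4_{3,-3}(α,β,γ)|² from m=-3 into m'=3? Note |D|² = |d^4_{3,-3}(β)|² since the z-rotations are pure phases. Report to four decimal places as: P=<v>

First d^4_{3,-3}(β=1.6676), then the phase factors e^{-i(3)α} and e^{-i(-3)γ}:
c=cos(1.6676/2)=0.672067, s=sin(1.6676/2)=0.740491; N=√[5040·1·1·5040]=5040.000000
k: max(0,(-3)−(3))=0 … min(4+(-3),4−(3))=1
  k=0: (−1)^6·5040.0000/(720)·0.6721^2·0.7405^6 = +0.521243
  k=1: (−1)^7·5040.0000/(5040)·0.6721^0·0.7405^8 = -0.090397
d^4_{3,-3}(1.6676) = +0.521243 -0.090397 = +0.430845
|D^4_{3,-3}|² = |d^4_{3,-3}(β)|² = (+0.430845)² = 0.185628 (the z-rotation phases have unit modulus)

P=0.1856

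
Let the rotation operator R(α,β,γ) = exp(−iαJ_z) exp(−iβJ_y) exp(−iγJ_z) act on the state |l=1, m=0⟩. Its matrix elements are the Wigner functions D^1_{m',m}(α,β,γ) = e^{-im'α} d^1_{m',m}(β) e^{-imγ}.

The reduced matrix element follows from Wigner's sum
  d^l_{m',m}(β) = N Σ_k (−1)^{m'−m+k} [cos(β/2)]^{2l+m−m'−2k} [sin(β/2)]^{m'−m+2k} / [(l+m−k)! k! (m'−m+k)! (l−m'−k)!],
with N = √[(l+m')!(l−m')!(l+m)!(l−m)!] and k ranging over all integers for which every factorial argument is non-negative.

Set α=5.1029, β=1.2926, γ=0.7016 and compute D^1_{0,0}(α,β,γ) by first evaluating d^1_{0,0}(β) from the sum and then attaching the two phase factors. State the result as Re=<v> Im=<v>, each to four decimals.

Re=0.2746 Im=0.0000

D^1_{0,0}(5.1029,1.2926,0.7016) = e^{-i·0·5.1029}·d^1_{0,0}(1.2926)·e^{-i·0·0.7016}. Compute d first:
Half-angle: c=0.798318, s=0.602237. N=√(1·1·1·1)=1.000000
k: max(0,(0)−(0))=0 … min(1+(0),1−(0))=1
  k=0: (−1)^0·1.0000/(1)·0.7983^2·0.6022^0 = +0.637311
  k=1: (−1)^1·1.0000/(1)·0.7983^0·0.6022^2 = -0.362689
d^1_{0,0}(1.2926) = +0.637311 -0.362689 = +0.274622
Phases: e^{-i·(0)·5.1029}=+1.000000+0.000000i, e^{-i·(0)·0.7016}=+1.000000+0.000000i ⇒ D=+0.274622+0.000000i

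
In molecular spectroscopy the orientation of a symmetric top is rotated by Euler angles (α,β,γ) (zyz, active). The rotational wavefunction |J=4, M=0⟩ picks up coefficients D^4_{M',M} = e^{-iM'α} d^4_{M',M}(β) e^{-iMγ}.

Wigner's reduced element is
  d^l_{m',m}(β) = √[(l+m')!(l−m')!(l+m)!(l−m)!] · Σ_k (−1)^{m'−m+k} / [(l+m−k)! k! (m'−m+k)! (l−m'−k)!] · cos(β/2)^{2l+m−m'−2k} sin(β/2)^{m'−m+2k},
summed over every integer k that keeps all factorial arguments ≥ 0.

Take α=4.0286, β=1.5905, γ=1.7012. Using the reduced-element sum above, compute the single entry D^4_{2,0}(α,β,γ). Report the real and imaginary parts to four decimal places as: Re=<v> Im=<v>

Re=0.0795 Im=0.3859

Split into d^4_{2,0}(β=1.5905) × two z-phases.
Half-angle: c=0.700106, s=0.714039. N=√(720·2·24·24)=910.735966
k∈{0,1,2} keeps every argument non-negative
  k=0: (−1)^2·910.7360/(96)·0.7001^6·0.7140^2 = +0.569572
  k=1: (−1)^3·910.7360/(36)·0.7001^4·0.7140^4 = -1.579912
  k=2: (−1)^4·910.7360/(96)·0.7001^2·0.7140^6 = +0.616282
d^4_{2,0}(1.5905) = +0.569572 -1.579912 +0.616282 = -0.394058
D = (-0.201823-0.979422i)·(-0.394058)·(+1.000000+0.000000i) = +0.079530+0.385949i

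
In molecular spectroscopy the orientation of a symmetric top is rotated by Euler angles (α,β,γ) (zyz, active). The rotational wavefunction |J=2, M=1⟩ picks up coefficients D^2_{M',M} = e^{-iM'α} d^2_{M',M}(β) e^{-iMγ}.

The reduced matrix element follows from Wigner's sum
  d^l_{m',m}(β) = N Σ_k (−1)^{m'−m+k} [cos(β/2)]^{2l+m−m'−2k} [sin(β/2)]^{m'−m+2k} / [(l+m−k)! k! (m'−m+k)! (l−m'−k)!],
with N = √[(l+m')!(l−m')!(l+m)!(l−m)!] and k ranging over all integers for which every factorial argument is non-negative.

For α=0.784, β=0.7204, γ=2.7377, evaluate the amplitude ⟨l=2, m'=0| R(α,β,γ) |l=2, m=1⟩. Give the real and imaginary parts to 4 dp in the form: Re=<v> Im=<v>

D^2_{0,1}(0.784,0.7204,2.7377) = e^{-i·0·0.784}·d^2_{0,1}(0.7204)·e^{-i·1·2.7377}. Compute d first:
Half-angle: c=0.935826, s=0.352461. N=√(2·2·6·1)=4.898979
k: max(0,(1)−(0))=1 … min(2+(1),2−(0))=2
  k=1: (−1)^0·4.8990/(2)·0.9358^3·0.3525^1 = +0.707576
  k=2: (−1)^1·4.8990/(2)·0.9358^1·0.3525^3 = -0.100370
d^2_{0,1}(0.7204) = +0.707576 -0.100370 = +0.607205
Attach z-rotation phases: D = e^{-i(0)(0.784)}·(+0.607205)·e^{-i(1)(2.7377)} = -0.558349-0.238632i

Re=-0.5583 Im=-0.2386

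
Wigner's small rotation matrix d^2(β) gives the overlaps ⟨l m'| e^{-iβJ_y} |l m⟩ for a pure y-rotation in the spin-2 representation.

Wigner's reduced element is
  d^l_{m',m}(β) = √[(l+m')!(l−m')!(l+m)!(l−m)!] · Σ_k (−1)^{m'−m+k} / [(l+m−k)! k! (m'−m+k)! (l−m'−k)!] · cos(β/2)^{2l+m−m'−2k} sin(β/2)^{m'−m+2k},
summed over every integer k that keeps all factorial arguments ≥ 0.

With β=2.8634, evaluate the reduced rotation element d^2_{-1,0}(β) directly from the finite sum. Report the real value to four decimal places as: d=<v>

d=-0.3234

d^2_{-1,0}(β=2.8634) via Wigner's sum:
With c≡cos(β/2)=0.138648 and s≡sin(β/2)=0.990342, N=[1·6·2·2]^{1/2}=4.898979
Admissible k: 1..2 (factorial args all ≥0)
  k=1: (−1)^0·4.8990/(2)·0.1386^3·0.9903^1 = +0.006466
  k=2: (−1)^1·4.8990/(2)·0.1386^1·0.9903^3 = -0.329872
d^2_{-1,0}(2.8634) = +0.006466 -0.329872 = -0.323406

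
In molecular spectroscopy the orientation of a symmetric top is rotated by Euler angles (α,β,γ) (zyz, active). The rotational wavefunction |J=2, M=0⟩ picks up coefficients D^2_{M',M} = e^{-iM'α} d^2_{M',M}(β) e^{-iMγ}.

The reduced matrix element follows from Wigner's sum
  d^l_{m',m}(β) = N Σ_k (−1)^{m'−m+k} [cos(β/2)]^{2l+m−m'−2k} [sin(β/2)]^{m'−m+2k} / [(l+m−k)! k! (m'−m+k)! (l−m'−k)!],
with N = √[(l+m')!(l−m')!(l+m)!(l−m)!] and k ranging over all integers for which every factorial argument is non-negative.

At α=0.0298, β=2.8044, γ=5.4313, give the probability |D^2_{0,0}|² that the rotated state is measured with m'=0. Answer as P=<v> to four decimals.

First d^2_{0,0}(β=2.8044), then the phase factors e^{-i(0)α} and e^{-i(0)γ}:
With c≡cos(β/2)=0.167799 and s≡sin(β/2)=0.985821, N=[2·2·2·2]^{1/2}=4.000000
k: max(0,(0)−(0))=0 … min(2+(0),2−(0))=2
  k=0: (−1)^0·4.0000/(4)·0.1678^4·0.9858^0 = +0.000793
  k=1: (−1)^1·4.0000/(1)·0.1678^2·0.9858^2 = -0.109455
  k=2: (−1)^2·4.0000/(4)·0.1678^0·0.9858^4 = +0.944480
d^2_{0,0}(2.8044) = +0.000793 -0.109455 +0.944480 = +0.835818
|D^2_{0,0}|² = |d^2_{0,0}(β)|² = (+0.835818)² = 0.698592 (the z-rotation phases have unit modulus)

P=0.6986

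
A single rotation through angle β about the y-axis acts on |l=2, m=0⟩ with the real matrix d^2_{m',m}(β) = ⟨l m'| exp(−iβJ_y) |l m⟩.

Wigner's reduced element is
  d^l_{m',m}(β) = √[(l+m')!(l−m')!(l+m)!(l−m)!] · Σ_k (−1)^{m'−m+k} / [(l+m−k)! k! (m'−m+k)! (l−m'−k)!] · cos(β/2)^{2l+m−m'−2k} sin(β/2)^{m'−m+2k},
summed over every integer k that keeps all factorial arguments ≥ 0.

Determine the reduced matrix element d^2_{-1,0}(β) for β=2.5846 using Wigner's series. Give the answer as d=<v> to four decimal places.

d=-0.5496

d^2_{-1,0}(β=2.5846) via Wigner's sum:
Half-angle: c=0.274910, s=0.961470. N=√(1·6·2·2)=4.898979
The bounds max(0,m−m')=1 and min(l+m,l−m')=2 give 2 terms
  k=1: (−1)^0·4.8990/(2)·0.2749^3·0.9615^1 = +0.048931
  k=2: (−1)^1·4.8990/(2)·0.2749^1·0.9615^3 = -0.598513
d^2_{-1,0}(2.5846) = +0.048931 -0.598513 = -0.549582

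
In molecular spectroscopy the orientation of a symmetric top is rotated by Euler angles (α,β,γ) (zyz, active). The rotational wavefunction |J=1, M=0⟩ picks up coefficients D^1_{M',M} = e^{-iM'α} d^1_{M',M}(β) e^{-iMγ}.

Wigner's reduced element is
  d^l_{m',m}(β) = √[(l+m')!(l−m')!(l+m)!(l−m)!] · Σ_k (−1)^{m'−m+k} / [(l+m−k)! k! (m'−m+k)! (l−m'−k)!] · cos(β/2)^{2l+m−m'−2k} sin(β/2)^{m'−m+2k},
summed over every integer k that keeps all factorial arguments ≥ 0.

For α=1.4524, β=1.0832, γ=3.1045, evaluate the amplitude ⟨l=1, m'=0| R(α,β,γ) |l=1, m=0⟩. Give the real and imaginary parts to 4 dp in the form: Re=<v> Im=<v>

Split into d^1_{0,0}(β=1.0832) × two z-phases.
c=cos(1.0832/2)=0.856885, s=sin(1.0832/2)=0.515508; N=√[1·1·1·1]=1.000000
k∈{0,1} keeps every argument non-negative
  k=0: (−1)^0·1.0000/(1)·0.8569^2·0.5155^0 = +0.734252
  k=1: (−1)^1·1.0000/(1)·0.8569^0·0.5155^2 = -0.265748
d^1_{0,0}(1.0832) = +0.734252 -0.265748 = +0.468504
D = (+1.000000+0.000000i)·(+0.468504)·(+1.000000+0.000000i) = +0.468504+0.000000i

Re=0.4685 Im=0.0000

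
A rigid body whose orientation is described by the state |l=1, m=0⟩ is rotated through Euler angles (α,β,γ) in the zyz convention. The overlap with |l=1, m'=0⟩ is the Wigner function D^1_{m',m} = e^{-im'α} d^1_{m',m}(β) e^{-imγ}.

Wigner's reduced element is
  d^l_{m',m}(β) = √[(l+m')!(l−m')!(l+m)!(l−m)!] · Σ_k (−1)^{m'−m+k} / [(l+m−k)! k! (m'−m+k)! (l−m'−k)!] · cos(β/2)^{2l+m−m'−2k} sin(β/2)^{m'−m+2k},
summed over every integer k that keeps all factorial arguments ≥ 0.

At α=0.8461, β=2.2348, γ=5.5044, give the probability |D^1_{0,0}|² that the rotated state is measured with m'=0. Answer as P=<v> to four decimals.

First d^1_{0,0}(β=2.2348), then the phase factors e^{-i(0)α} and e^{-i(0)γ}:
Half-angle: c=0.438021, s=0.898965. N=√(1·1·1·1)=1.000000
Admissible k: 0..1 (factorial args all ≥0)
  k=0: (−1)^0·1.0000/(1)·0.4380^2·0.8990^0 = +0.191863
  k=1: (−1)^1·1.0000/(1)·0.4380^0·0.8990^2 = -0.808137
d^1_{0,0}(2.2348) = +0.191863 -0.808137 = -0.616275
|D^1_{0,0}|² = |d^1_{0,0}(β)|² = (-0.616275)² = 0.379795 (the z-rotation phases have unit modulus)

P=0.3798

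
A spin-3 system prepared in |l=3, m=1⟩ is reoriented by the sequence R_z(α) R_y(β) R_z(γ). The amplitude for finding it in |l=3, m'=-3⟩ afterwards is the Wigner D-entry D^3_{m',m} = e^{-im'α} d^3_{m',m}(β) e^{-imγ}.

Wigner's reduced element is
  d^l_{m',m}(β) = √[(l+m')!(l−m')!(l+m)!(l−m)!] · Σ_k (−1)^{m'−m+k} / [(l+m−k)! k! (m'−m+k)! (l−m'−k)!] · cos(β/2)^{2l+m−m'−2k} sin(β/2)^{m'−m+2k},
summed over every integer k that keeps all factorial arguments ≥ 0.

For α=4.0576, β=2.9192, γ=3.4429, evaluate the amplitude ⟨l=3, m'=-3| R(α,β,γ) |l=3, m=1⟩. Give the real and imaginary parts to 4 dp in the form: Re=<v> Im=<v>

Split into d^3_{-3,1}(β=2.9192) × two z-phases.
With c≡cos(β/2)=0.110967 and s≡sin(β/2)=0.993824, N=[1·720·24·2]^{1/2}=185.903201
The bounds max(0,m−m')=4 and min(l+m,l−m')=4 give 1 term
  k=4: (−1)^0·185.9032/(48)·0.1110^2·0.9938^4 = +0.046524
d^3_{-3,1}(2.9192) = +0.046524
D = (+0.923546-0.383488i)·(+0.046524)·(-0.954949+0.296769i) = -0.035736+0.029789i

Re=-0.0357 Im=0.0298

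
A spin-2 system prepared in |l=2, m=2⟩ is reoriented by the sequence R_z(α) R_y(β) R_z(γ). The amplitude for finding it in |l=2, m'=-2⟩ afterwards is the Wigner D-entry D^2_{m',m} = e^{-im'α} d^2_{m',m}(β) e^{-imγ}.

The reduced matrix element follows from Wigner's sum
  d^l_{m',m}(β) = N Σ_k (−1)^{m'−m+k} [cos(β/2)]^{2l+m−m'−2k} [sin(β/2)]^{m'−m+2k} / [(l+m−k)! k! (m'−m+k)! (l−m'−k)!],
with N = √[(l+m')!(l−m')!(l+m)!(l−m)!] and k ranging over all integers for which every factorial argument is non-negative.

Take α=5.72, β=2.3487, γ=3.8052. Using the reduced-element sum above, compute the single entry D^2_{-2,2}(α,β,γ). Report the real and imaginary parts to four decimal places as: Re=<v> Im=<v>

Re=-0.5593 Im=-0.4598

Split into d^2_{-2,2}(β=2.3487) × two z-phases.
Half-angle: c=0.386143, s=0.922439. N=√(1·24·24·1)=24.000000
k: max(0,(2)−(-2))=4 … min(2+(2),2−(-2))=4
  k=4: (−1)^0·24.0000/(24)·0.3861^0·0.9224^4 = +0.724020
d^2_{-2,2}(2.3487) = +0.724020
Phases: e^{-i·(-2)·5.72}=+0.429939-0.902858i, e^{-i·(2)·3.8052}=+0.241180-0.970480i ⇒ D=-0.559315-0.459752i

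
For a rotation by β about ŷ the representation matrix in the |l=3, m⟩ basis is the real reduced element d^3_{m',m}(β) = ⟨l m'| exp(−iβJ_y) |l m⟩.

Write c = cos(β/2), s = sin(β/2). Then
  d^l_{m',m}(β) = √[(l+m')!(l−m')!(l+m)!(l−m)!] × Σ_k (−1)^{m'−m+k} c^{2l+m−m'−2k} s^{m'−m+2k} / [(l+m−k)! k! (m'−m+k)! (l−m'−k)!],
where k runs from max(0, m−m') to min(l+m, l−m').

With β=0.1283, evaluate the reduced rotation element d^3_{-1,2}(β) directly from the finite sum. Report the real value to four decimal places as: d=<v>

d^3_{-1,2}(β=0.1283) via Wigner's sum:
c=cos(0.1283/2)=0.997943, s=sin(0.1283/2)=0.064106; N=√[2·24·120·1]=75.894664
Admissible k: 3..4 (factorial args all ≥0)
  k=3: (−1)^0·75.8947/(12)·0.9979^3·0.0641^3 = +0.001656
  k=4: (−1)^1·75.8947/(24)·0.9979^1·0.0641^5 = -0.000003
d^3_{-1,2}(0.1283) = +0.001656 -0.000003 = +0.001653

d=0.0017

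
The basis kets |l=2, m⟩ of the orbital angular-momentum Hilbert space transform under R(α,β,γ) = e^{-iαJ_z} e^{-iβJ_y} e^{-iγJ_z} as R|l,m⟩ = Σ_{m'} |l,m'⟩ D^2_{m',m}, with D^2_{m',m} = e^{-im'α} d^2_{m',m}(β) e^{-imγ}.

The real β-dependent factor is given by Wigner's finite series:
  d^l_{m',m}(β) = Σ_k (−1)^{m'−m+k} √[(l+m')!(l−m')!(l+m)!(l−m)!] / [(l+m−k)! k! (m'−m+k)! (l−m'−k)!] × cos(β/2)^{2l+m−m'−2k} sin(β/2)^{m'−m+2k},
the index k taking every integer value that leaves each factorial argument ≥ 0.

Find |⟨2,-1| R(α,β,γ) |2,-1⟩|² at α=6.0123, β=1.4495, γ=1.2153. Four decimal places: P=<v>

P=0.1805

First d^2_{-1,-1}(β=1.4495), then the phase factors e^{-i(-1)α} and e^{-i(-1)γ}:
Half-angle: c=0.748665, s=0.662948. N=√(1·6·1·6)=6.000000
Admissible k: 0..1 (factorial args all ≥0)
  k=0: (−1)^0·6.0000/(6)·0.7487^4·0.6629^0 = +0.314160
  k=1: (−1)^1·6.0000/(2)·0.7487^2·0.6629^2 = -0.739019
d^2_{-1,-1}(1.4495) = +0.314160 -0.739019 = -0.424860
|D^2_{-1,-1}|² = |d^2_{-1,-1}(β)|² = (-0.424860)² = 0.180506 (the z-rotation phases have unit modulus)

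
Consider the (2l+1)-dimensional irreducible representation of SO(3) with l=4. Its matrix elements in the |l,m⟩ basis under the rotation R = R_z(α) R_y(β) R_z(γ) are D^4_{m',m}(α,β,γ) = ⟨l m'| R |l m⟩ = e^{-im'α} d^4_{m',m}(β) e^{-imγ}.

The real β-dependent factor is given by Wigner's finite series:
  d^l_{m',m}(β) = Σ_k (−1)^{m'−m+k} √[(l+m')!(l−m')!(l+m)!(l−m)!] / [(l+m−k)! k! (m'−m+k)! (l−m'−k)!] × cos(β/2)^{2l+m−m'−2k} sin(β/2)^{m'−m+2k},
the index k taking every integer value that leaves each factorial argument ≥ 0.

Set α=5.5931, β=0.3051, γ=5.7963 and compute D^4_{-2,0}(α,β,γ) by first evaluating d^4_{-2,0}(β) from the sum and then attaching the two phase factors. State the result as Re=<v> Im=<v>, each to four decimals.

D^4_{-2,0}(5.5931,0.3051,5.7963) = e^{-i·-2·5.5931}·d^4_{-2,0}(0.3051)·e^{-i·0·5.7963}. Compute d first:
With c≡cos(β/2)=0.988387 and s≡sin(β/2)=0.151959, N=[2·720·24·24]^{1/2}=910.735966
k: max(0,(0)−(-2))=2 … min(4+(0),4−(-2))=4
  k=2: (−1)^0·910.7360/(96)·0.9884^6·0.1520^2 = +0.204238
  k=3: (−1)^1·910.7360/(36)·0.9884^4·0.1520^4 = -0.012874
  k=4: (−1)^2·910.7360/(96)·0.9884^2·0.1520^6 = +0.000114
d^4_{-2,0}(0.3051) = +0.204238 -0.012874 +0.000114 = +0.191478
Attach z-rotation phases: D = e^{-i(-2)(5.5931)}·(+0.191478)·e^{-i(0)(5.7963)} = +0.036280-0.188010i

Re=0.0363 Im=-0.1880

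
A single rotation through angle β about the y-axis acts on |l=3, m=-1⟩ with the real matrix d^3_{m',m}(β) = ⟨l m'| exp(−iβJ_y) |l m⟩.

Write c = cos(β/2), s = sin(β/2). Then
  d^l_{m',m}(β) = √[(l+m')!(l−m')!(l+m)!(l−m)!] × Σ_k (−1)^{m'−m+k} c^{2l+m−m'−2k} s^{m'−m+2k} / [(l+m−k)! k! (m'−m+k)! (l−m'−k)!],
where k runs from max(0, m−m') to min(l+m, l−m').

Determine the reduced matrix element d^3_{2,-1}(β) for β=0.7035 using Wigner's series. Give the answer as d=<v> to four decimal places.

d^3_{2,-1}(β=0.7035) via Wigner's sum:
With c≡cos(β/2)=0.938771 and s≡sin(β/2)=0.344541, N=[120·1·2·24]^{1/2}=75.894664
k∈{0,1} keeps every argument non-negative
  k=0: (−1)^3·75.8947/(12)·0.9388^3·0.3445^3 = -0.214009
  k=1: (−1)^4·75.8947/(24)·0.9388^1·0.3445^5 = +0.014413
d^3_{2,-1}(0.7035) = -0.214009 +0.014413 = -0.199596

d=-0.1996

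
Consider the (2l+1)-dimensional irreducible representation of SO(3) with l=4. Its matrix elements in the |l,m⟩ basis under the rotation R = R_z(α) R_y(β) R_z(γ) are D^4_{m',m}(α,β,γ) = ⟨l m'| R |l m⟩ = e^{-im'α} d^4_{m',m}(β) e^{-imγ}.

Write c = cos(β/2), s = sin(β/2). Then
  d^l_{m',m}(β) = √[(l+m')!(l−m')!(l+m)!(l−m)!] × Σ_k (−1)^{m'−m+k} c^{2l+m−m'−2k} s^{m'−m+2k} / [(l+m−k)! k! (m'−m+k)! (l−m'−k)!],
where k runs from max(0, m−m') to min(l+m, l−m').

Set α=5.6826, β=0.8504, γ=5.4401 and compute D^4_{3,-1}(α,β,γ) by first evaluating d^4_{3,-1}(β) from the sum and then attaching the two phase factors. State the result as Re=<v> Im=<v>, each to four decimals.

First d^4_{3,-1}(β=0.8504), then the phase factors e^{-i(3)α} and e^{-i(-1)γ}:
c=cos(0.8504/2)=0.910956, s=sin(0.8504/2)=0.412503; N=√[5040·1·6·120]=1904.940944
Admissible k: 0..1 (factorial args all ≥0)
  k=0: (−1)^4·1904.9409/(144)·0.9110^4·0.4125^4 = +0.263765
  k=1: (−1)^5·1904.9409/(240)·0.9110^2·0.4125^6 = -0.032451
d^4_{3,-1}(0.8504) = +0.263765 -0.032451 = +0.231314
Attach z-rotation phases: D = e^{-i(3)(5.6826)}·(+0.231314)·e^{-i(-1)(5.4401)} = +0.132915+0.189314i

Re=0.1329 Im=0.1893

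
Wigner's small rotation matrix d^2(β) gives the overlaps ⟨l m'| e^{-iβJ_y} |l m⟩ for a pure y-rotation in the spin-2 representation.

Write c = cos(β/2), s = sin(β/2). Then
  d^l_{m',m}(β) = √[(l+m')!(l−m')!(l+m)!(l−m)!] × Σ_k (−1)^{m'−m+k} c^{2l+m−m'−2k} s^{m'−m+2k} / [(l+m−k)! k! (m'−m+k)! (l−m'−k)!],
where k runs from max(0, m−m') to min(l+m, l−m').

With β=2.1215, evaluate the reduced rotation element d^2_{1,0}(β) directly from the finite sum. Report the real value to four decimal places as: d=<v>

d^2_{1,0}(β=2.1215) via Wigner's sum:
Half-angle: c=0.488218, s=0.872722. N=√(6·1·2·2)=4.898979
k: max(0,(0)−(1))=0 … min(2+(0),2−(1))=1
  k=0: (−1)^1·4.8990/(2)·0.4882^3·0.8727^1 = -0.248767
  k=1: (−1)^2·4.8990/(2)·0.4882^1·0.8727^3 = +0.794908
d^2_{1,0}(2.1215) = -0.248767 +0.794908 = +0.546141

d=0.5461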